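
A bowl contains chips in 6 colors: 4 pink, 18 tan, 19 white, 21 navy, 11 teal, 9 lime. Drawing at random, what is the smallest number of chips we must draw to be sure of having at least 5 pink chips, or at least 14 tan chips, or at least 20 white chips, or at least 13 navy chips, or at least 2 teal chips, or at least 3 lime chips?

The worst case stops just short of every target: 4 pink, 13 tan, 19 white, 12 navy, 1 teal, 2 lime — 4 + 13 + 19 + 12 + 1 + 2 = 51 chips.
One more chip must push some color to its target, so 51 + 1 = 52.

52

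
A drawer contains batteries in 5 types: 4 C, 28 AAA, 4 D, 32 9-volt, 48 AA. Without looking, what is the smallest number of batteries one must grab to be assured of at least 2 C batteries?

114

The worst case draws every non-C battery first: 28 + 4 + 32 + 48 = 112.
The next 2 draws are then forced to be C, giving 112 + 2 = 114.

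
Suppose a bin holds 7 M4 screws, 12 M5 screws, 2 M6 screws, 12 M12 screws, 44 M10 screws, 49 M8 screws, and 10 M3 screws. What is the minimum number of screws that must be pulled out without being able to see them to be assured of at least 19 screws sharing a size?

80

Treat the 7 sizes as pigeonholes.
In the worst case we take at most 18 of each size, but all 7 M4, all 12 M5, all 2 M6, all 12 M12, and all 10 M3 (fewer than 18), giving 7 + 12 + 2 + 12 + 18 + 18 + 10 = 79.
One more screw then forces some size to 19, so 79 + 1 = 80.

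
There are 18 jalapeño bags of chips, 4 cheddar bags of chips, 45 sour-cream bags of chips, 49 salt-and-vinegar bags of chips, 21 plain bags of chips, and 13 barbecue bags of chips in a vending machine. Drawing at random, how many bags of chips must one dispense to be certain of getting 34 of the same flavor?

123

Treat the 6 flavors as pigeonholes.
In the worst case we take at most 33 of each flavor, but all 18 jalapeño, all 4 cheddar, all 21 plain, and all 13 barbecue (fewer than 33), giving 18 + 4 + 33 + 33 + 21 + 13 = 122.
One more bag of chips then forces some flavor to 34, so 122 + 1 = 123.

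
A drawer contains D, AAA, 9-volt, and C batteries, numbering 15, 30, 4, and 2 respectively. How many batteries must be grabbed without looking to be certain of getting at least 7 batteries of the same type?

Treat the 4 types as pigeonholes.
In the worst case we take at most 6 of each type, but all 4 9-volt and all 2 C (fewer than 6), giving 6 + 6 + 4 + 2 = 18.
One more battery then forces some type to 7, so 18 + 1 = 19.

19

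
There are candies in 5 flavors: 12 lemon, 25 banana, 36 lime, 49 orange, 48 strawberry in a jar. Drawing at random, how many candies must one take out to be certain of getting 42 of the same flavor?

In the worst case we take at most 41 of each flavor, but all 12 lemon, all 25 banana, and all 36 lime (fewer than 41), giving 12 + 25 + 36 + 41 + 41 = 155.
One more candy then forces some flavor to 42, so 155 + 1 = 156.

156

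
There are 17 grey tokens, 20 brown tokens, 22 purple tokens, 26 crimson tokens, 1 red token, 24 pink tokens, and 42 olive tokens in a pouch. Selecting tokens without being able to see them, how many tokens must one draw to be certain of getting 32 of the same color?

Treat the 7 colors as pigeonholes.
In the worst case we take at most 31 of each color, but all 17 grey, all 20 brown, all 22 purple, all 26 crimson, all 1 red, and all 24 pink (fewer than 31), giving 17 + 20 + 22 + 26 + 1 + 24 + 31 = 141.
One more token then forces some color to 32, so 141 + 1 = 142.

142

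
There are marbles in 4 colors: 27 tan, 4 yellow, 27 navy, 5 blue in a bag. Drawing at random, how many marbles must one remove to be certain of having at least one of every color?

The hardest color to obtain is yellow: we could draw every other marble first — 63 − 4 = 59 marbles — without a single yellow one.
The next draw must be yellow, so 59 + 1 = 60.

60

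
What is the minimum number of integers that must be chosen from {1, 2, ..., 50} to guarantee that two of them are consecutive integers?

Partition {1, …, 50} into 25 pairs: {1,2}, {3,4}, …, {49,50}.
Choosing 25 integers — say the 25 even numbers 2, 4, …, 50 — takes one from each pair and avoids the property.
Choosing 26 forces two into the same pair by pigeonhole, and those are consecutive. So 26.

26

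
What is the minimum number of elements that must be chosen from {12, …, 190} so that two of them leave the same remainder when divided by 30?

Group the integers by remainder mod 30; there are 30 residue classes, each nonempty in this range.
Choosing one from each class (30 integers) avoids any shared remainder.
One more choice must repeat a class, so two differ by a multiple of 30. Hence 30 + 1 = 31.

31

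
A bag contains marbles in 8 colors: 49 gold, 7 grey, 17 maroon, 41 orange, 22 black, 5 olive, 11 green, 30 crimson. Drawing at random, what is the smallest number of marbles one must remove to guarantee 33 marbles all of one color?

In the worst case we take at most 32 of each color, but all 7 grey, all 17 maroon, all 22 black, all 5 olive, all 11 green, and all 30 crimson (fewer than 32), giving 32 + 7 + 17 + 32 + 22 + 5 + 11 + 30 = 156.
One more marble then forces some color to 33, so 156 + 1 = 157.

157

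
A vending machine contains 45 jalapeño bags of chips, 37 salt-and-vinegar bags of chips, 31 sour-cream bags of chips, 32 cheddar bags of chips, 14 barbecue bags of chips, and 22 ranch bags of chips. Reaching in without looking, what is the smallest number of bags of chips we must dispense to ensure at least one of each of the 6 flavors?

The hardest flavor to obtain is barbecue: we could draw every other bag of chips first — 181 − 14 = 167 bags of chips — without a single barbecue one.
The next draw must be barbecue, so 167 + 1 = 168.

168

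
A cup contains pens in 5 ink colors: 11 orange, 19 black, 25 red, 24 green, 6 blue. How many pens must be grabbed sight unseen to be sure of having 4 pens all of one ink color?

16

Treat the 5 ink colors as pigeonholes.
The worst case takes 3 pens of each ink color without reaching 4 of any: 5 × 3 = 15.
The next pen must bring some ink color to 4, so 15 + 1 = 16.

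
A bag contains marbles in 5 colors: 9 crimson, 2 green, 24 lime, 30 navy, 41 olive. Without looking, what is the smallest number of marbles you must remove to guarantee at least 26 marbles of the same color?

In the worst case we take at most 25 of each color, but all 9 crimson, all 2 green, and all 24 lime (fewer than 25), giving 9 + 2 + 24 + 25 + 25 = 85.
One more marble then forces some color to 26, so 85 + 1 = 86.

86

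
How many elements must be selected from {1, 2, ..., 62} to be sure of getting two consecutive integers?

32

Partition {1, …, 62} into 31 pairs: {1,2}, {3,4}, …, {61,62}.
Choosing 31 integers — say the 31 even numbers 2, 4, …, 62 — takes one from each pair and avoids the property.
Choosing 32 forces two into the same pair by pigeonhole, and those are consecutive. So 32.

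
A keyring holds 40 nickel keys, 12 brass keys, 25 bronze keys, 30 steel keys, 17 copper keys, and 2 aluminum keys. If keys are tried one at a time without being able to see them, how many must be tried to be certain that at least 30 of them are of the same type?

115

Treat the 6 types as pigeonholes.
In the worst case we take at most 29 of each type, but all 12 brass, all 25 bronze, all 17 copper, and all 2 aluminum (fewer than 29), giving 29 + 12 + 25 + 29 + 17 + 2 = 114.
One more key then forces some type to 30, so 114 + 1 = 115.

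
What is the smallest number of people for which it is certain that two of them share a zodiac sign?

There are 12 zodiac signs acting as pigeonholes.
With 12 people we could place one in each, avoiding any repeat.
One more forces some class to hold 2, so 12 + 1 = 13.

13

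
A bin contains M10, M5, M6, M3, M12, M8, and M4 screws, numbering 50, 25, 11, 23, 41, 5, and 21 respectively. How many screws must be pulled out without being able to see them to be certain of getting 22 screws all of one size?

122

In the worst case we take at most 21 of each size, but all 11 M6 and all 5 M8 (fewer than 21), giving 21 + 21 + 11 + 21 + 21 + 5 + 21 = 121.
One more screw then forces some size to 22, so 121 + 1 = 122.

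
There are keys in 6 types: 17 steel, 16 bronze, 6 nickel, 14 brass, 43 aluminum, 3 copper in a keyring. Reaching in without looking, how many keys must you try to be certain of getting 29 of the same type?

In the worst case we take at most 28 of each type, but all 17 steel, all 16 bronze, all 6 nickel, all 14 brass, and all 3 copper (fewer than 28), giving 17 + 16 + 6 + 14 + 28 + 3 = 84.
One more key then forces some type to 29, so 84 + 1 = 85.

85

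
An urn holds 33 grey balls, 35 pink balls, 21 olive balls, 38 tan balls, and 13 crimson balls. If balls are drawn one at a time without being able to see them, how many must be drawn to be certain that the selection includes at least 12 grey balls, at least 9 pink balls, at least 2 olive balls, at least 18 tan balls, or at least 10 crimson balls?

47

Each of the 5 colors has its own threshold; avoid all of them simultaneously.
The worst case stops just short of every target: 11 grey, 8 pink, 1 olive, 17 tan, 9 crimson — 11 + 8 + 1 + 17 + 9 = 46 balls.
One more ball must push some color to its target, so 46 + 1 = 47.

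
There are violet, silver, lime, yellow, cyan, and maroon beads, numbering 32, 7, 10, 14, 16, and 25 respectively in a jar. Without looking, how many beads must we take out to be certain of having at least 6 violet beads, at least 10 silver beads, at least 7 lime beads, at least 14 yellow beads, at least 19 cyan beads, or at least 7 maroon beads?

The worst case stops just short of every target: 5 violet, all 7 silver, 6 lime, 13 yellow, all 16 cyan, 6 maroon — 5 + 7 + 6 + 13 + 16 + 6 = 53 beads.
One more bead must push some color to its target, so 53 + 1 = 54.

54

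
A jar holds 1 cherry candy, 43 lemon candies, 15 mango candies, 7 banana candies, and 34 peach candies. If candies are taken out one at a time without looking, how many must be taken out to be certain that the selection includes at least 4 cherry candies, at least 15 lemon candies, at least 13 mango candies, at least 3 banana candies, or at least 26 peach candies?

55

The worst case stops just short of every target: all 1 cherry, 14 lemon, 12 mango, 2 banana, 25 peach — 1 + 14 + 12 + 2 + 25 = 54 candies.
One more candy must push some flavor to its target, so 54 + 1 = 55.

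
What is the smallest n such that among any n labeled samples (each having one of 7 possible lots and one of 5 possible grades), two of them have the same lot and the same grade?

There are 7 × 5 = 35 (lot, grade) combinations acting as pigeonholes.
With 35 labeled samples we could place one in each, avoiding any repeat.
One more forces some (lot, grade) pair to hold 2, so 35 + 1 = 36.

36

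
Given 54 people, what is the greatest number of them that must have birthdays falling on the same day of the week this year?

There are 7 days of the week, which serve as the pigeonholes.
If each of the 7 days of the week held at most 7, the total would be at most 7 × 7 = 49 < 54, a contradiction.
So at least one holds ⌈54/7⌉ = 8.

8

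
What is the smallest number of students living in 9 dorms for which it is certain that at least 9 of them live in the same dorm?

73

There are 9 dorms acting as pigeonholes.
With 9 × 8 = 72 students we could place exactly 8 in each, with no class reaching 9.
One more forces some class to hold 9, so 72 + 1 = 73.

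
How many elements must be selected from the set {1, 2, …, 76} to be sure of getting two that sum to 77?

Partition {1, …, 76} into 38 pairs: {1,76}, {2,75}, …, {38,39}.
Choosing 38 integers — say the integers 1 through 38 — takes one from each pair and avoids the property.
Choosing 39 forces two into the same pair by pigeonhole, and those sum to 77. So 39.

39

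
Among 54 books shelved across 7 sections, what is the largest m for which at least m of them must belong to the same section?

8

If each of the 7 sections held at most 7, the total would be at most 7 × 7 = 49 < 54, a contradiction.
So at least one holds ⌈54/7⌉ = 8.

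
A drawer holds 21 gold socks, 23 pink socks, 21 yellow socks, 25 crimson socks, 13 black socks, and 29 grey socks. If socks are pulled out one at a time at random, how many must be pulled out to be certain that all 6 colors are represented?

120

The hardest color to obtain is black: we could draw every other sock first — 132 − 13 = 119 socks — without a single black one.
The next draw must be black, so 119 + 1 = 120.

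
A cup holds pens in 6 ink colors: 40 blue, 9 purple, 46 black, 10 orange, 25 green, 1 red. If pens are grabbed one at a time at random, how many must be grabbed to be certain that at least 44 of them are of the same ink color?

129

Treat the 6 ink colors as pigeonholes.
In the worst case we take at most 43 of each ink color, but all 40 blue, all 9 purple, all 10 orange, all 25 green, and all 1 red (fewer than 43), giving 40 + 9 + 43 + 10 + 25 + 1 = 128.
One more pen then forces some ink color to 44, so 128 + 1 = 129.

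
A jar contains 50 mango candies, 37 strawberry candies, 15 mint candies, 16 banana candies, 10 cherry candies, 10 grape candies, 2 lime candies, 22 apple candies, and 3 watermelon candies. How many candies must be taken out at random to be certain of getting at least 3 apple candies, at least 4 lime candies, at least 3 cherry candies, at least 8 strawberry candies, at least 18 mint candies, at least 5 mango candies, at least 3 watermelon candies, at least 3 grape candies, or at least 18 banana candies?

53

The worst case stops just short of every target: 4 mango, 7 strawberry, all 15 mint, all 16 banana, 2 cherry, 2 grape, all 2 lime, 2 apple, 2 watermelon — 4 + 7 + 15 + 16 + 2 + 2 + 2 + 2 + 2 = 52 candies.
One more candy must push some flavor to its target, so 52 + 1 = 53.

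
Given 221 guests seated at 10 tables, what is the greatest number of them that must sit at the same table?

23

The 221 guests fall into 10 tables.
If each of the 10 tables held at most 22, the total would be at most 10 × 22 = 220 < 221, a contradiction.
So at least one holds ⌈221/10⌉ = 23.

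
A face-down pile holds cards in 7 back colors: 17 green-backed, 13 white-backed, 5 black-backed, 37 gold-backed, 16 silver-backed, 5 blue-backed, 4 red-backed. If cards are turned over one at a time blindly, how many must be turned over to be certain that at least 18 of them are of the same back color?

Treat the 7 back colors as pigeonholes.
In the worst case we take at most 17 of each back color, but all 13 white-backed, all 5 black-backed, all 16 silver-backed, all 5 blue-backed, and all 4 red-backed (fewer than 17), giving 17 + 13 + 5 + 17 + 16 + 5 + 4 = 77.
One more card then forces some back color to 18, so 77 + 1 = 78.

78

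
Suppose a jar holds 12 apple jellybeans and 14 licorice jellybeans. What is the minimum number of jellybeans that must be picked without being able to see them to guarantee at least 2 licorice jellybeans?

The worst case draws every non-licorice jellybean first: 12.
The next 2 draws are then forced to be licorice, giving 12 + 2 = 14.

14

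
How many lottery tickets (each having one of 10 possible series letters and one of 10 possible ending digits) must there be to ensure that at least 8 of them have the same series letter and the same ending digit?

701

There are 10 × 10 = 100 (series letter, ending digit) combinations acting as pigeonholes.
With 100 × 7 = 700 lottery tickets we could place exactly 7 in each, with no (series letter, ending digit) pair reaching 8.
One more forces some (series letter, ending digit) pair to hold 8, so 700 + 1 = 701.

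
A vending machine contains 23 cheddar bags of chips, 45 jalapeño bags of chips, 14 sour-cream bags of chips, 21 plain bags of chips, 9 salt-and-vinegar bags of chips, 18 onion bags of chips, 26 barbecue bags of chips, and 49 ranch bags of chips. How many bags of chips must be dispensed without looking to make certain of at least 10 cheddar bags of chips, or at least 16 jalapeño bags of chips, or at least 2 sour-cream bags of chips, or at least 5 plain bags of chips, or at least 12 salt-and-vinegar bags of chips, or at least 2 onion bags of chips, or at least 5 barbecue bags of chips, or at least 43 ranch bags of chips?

86

The worst case stops just short of every target: 9 cheddar, 15 jalapeño, 1 sour-cream, 4 plain, all 9 salt-and-vinegar, 1 onion, 4 barbecue, 42 ranch — 9 + 15 + 1 + 4 + 9 + 1 + 4 + 42 = 85 bags of chips.
One more bag of chips must push some flavor to its target, so 85 + 1 = 86.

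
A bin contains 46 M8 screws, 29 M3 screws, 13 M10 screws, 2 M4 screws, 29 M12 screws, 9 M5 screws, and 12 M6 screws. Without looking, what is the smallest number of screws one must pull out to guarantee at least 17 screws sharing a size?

In the worst case we take at most 16 of each size, but all 13 M10, all 2 M4, all 9 M5, and all 12 M6 (fewer than 16), giving 16 + 16 + 13 + 2 + 16 + 9 + 12 = 84.
One more screw then forces some size to 17, so 84 + 1 = 85.

85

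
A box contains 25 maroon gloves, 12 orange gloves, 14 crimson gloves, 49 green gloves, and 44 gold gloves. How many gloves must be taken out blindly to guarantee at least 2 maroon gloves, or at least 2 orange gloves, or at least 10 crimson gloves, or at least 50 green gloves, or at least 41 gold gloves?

The worst case stops just short of every target: 1 maroon, 1 orange, 9 crimson, 49 green, 40 gold — 1 + 1 + 9 + 49 + 40 = 100 gloves.
One more glove must push some color to its target, so 100 + 1 = 101.

101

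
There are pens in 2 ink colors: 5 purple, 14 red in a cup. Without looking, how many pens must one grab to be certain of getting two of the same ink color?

The worst case takes 1 pen of each ink color without reaching 2 of any: 2 × 1 = 2.
The next pen must bring some ink color to 2, so 2 + 1 = 3.

3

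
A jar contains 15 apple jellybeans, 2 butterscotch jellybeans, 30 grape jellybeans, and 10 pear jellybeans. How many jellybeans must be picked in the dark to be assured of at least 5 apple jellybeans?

47

The worst case draws every non-apple jellybean first: 2 + 30 + 10 = 42.
The next 5 draws are then forced to be apple, giving 42 + 5 = 47.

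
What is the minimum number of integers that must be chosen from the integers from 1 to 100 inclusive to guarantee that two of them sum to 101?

51

Partition {1, …, 100} into 50 pairs: {1,100}, {2,99}, …, {50,51}.
Choosing 50 integers — say the integers 1 through 50 — takes one from each pair and avoids the property.
Choosing 51 forces two into the same pair by pigeonhole, and those sum to 101. So 51.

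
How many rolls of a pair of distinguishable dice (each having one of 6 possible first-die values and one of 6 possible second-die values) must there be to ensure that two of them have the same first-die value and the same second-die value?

There are 6 × 6 = 36 (first-die value, second-die value) combinations acting as pigeonholes.
With 36 rolls of a pair of distinguishable dice we could place one in each, avoiding any repeat.
One more forces some (first-die value, second-die value) pair to hold 2, so 36 + 1 = 37.

37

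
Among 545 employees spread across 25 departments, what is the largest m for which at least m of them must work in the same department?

If each of the 25 departments held at most 21, the total would be at most 25 × 21 = 525 < 545, a contradiction.
So at least one holds ⌈545/25⌉ = 22.

22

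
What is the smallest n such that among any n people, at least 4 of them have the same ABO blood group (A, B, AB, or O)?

13

There are 4 ABO blood groups acting as pigeonholes.
With 4 × 3 = 12 people we could place exactly 3 in each, with no class reaching 4.
One more forces some class to hold 4, so 12 + 1 = 13.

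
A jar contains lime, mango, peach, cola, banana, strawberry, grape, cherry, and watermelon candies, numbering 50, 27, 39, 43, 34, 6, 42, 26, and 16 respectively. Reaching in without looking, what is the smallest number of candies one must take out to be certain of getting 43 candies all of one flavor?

In the worst case we take at most 42 of each flavor, but all 27 mango, all 39 peach, all 34 banana, all 6 strawberry, all 26 cherry, and all 16 watermelon (fewer than 42), giving 42 + 27 + 39 + 42 + 34 + 6 + 42 + 26 + 16 = 274.
One more candy then forces some flavor to 43, so 274 + 1 = 275.

275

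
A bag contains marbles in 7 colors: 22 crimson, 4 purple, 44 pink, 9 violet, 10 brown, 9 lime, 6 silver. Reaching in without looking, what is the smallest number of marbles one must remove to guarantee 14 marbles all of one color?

65

In the worst case we take at most 13 of each color, but all 4 purple, all 9 violet, all 10 brown, all 9 lime, and all 6 silver (fewer than 13), giving 13 + 4 + 13 + 9 + 10 + 9 + 6 = 64.
One more marble then forces some color to 14, so 64 + 1 = 65.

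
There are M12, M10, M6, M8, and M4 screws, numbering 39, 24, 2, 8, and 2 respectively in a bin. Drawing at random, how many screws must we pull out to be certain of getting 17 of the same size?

Treat the 5 sizes as pigeonholes.
In the worst case we take at most 16 of each size, but all 2 M6, all 8 M8, and all 2 M4 (fewer than 16), giving 16 + 16 + 2 + 8 + 2 = 44.
One more screw then forces some size to 17, so 44 + 1 = 45.

45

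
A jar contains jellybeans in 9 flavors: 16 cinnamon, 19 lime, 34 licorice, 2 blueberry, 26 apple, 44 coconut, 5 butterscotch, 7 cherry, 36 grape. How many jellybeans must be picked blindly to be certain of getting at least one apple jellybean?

164

The worst case draws every non-apple jellybean first: 16 + 19 + 34 + 2 + 44 + 5 + 7 + 36 = 163.
The next draw is then forced to be apple, giving 163 + 1 = 164.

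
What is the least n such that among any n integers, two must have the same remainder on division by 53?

54

Two integers differ by a multiple of 53 exactly when they share a remainder mod 53.
There are 53 residue classes mod 53, so 53 integers can all lie in distinct classes.
One more integer must repeat a residue, giving a difference divisible by 53. So n = 53 + 1 = 54.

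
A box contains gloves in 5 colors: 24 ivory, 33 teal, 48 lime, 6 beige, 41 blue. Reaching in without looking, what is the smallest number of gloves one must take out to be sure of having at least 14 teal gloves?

133

The worst case draws every non-teal glove first: 24 + 48 + 6 + 41 = 119.
The next 14 draws are then forced to be teal, giving 119 + 14 = 133.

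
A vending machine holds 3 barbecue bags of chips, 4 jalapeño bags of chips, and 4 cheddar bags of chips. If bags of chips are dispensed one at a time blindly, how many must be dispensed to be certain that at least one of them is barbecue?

9

To avoid barbecue bags of chips as long as possible, exhaust the other 2 flavors first.
The worst case draws every non-barbecue bag of chips first: 4 + 4 = 8.
The next draw is then forced to be barbecue, giving 8 + 1 = 9.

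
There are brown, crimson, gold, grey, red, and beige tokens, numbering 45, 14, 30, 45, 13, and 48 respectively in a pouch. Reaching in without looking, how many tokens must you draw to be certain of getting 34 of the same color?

In the worst case we take at most 33 of each color, but all 14 crimson, all 30 gold, and all 13 red (fewer than 33), giving 33 + 14 + 30 + 33 + 13 + 33 = 156.
One more token then forces some color to 34, so 156 + 1 = 157.

157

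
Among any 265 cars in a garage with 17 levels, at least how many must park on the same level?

The 265 cars fall into 17 levels.
If each of the 17 levels held at most 15, the total would be at most 17 × 15 = 255 < 265, a contradiction.
So at least one holds ⌈265/17⌉ = 16.

16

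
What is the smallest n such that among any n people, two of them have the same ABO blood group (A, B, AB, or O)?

5

There are 4 ABO blood groups acting as pigeonholes.
With 4 people we could place one in each, avoiding any repeat.
One more forces some class to hold 2, so 4 + 1 = 5.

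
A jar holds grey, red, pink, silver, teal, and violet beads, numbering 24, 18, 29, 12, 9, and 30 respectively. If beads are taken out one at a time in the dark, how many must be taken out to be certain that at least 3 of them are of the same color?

Treat the 6 colors as pigeonholes.
The worst case takes 2 beads of each color without reaching 3 of any: 6 × 2 = 12.
The next bead must bring some color to 3, so 12 + 1 = 13.

13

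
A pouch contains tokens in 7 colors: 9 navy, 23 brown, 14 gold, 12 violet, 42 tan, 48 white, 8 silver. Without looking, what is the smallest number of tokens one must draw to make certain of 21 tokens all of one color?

Treat the 7 colors as pigeonholes.
In the worst case we take at most 20 of each color, but all 9 navy, all 14 gold, all 12 violet, and all 8 silver (fewer than 20), giving 9 + 20 + 14 + 12 + 20 + 20 + 8 = 103.
One more token then forces some color to 21, so 103 + 1 = 104.

104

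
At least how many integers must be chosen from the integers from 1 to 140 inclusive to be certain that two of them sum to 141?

Partition {1, …, 140} into 70 pairs: {1,140}, {2,139}, …, {70,71}.
Choosing 70 integers — say the integers 1 through 70 — takes one from each pair and avoids the property.
Choosing 71 forces two into the same pair by pigeonhole, and those sum to 141. So 71.

71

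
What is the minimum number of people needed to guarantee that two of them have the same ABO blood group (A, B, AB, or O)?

5

There are 4 ABO blood groups acting as pigeonholes.
With 4 people we could place one in each, avoiding any repeat.
One more forces some class to hold 2, so 4 + 1 = 5.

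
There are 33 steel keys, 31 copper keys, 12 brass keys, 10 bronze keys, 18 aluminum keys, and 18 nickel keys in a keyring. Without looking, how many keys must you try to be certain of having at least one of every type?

The hardest type to obtain is bronze: we could draw every other key first — 122 − 10 = 112 keys — without a single bronze one.
The next draw must be bronze, so 112 + 1 = 113.

113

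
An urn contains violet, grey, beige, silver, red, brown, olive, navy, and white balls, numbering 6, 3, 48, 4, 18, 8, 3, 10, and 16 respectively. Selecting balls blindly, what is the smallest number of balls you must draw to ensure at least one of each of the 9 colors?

114

The hardest color to obtain is grey: we could draw every other ball first — 116 − 3 = 113 balls — without a single grey one.
The next draw must be grey, so 113 + 1 = 114.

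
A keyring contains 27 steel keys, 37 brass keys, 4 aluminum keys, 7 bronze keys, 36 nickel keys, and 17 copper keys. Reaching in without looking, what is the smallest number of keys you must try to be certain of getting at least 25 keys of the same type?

Treat the 6 types as pigeonholes.
In the worst case we take at most 24 of each type, but all 4 aluminum, all 7 bronze, and all 17 copper (fewer than 24), giving 24 + 24 + 4 + 7 + 24 + 17 = 100.
One more key then forces some type to 25, so 100 + 1 = 101.

101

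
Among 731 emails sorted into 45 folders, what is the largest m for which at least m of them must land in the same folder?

17

The 731 emails fall into 45 folders.
If each of the 45 folders held at most 16, the total would be at most 45 × 16 = 720 < 731, a contradiction.
So at least one holds ⌈731/45⌉ = 17.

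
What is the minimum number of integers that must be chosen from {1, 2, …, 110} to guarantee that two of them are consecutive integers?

56

Partition {1, …, 110} into 55 pairs: {1,2}, {3,4}, …, {109,110}.
Choosing 55 integers — say the 55 even numbers 2, 4, …, 110 — takes one from each pair and avoids the property.
Choosing 56 forces two into the same pair by pigeonhole, and those are consecutive. So 56.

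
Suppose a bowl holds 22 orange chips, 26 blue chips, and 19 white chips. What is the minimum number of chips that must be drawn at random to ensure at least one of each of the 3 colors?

The hardest color to obtain is white: we could draw every other chip first — 67 − 19 = 48 chips — without a single white one.
The next draw must be white, so 48 + 1 = 49.

49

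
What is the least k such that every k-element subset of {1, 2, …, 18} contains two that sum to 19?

Partition {1, …, 18} into 9 pairs: {1,18}, {2,17}, …, {9,10}.
Choosing 9 integers — say the integers 1 through 9 — takes one from each pair and avoids the property.
Choosing 10 forces two into the same pair by pigeonhole, and those sum to 19. So 10.

10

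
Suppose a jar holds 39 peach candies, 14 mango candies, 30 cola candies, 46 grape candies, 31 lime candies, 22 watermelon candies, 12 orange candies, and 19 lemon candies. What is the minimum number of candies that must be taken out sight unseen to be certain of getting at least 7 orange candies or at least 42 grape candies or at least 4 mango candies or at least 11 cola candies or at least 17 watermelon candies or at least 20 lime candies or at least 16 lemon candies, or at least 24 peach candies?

The worst case stops just short of every target: 23 peach, 3 mango, 10 cola, 41 grape, 19 lime, 16 watermelon, 6 orange, 15 lemon — 23 + 3 + 10 + 41 + 19 + 16 + 6 + 15 = 133 candies.
One more candy must push some flavor to its target, so 133 + 1 = 134.

134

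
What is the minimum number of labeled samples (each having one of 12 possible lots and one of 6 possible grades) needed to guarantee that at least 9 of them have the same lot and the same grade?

There are 12 × 6 = 72 (lot, grade) combinations acting as pigeonholes.
With 72 × 8 = 576 labeled samples we could place exactly 8 in each, with no (lot, grade) pair reaching 9.
One more forces some (lot, grade) pair to hold 9, so 576 + 1 = 577.

577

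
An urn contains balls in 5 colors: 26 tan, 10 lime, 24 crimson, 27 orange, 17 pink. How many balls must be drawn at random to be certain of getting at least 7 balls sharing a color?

31

The worst case takes 6 balls of each color without reaching 7 of any: 5 × 6 = 30.
The next ball must bring some color to 7, so 30 + 1 = 31.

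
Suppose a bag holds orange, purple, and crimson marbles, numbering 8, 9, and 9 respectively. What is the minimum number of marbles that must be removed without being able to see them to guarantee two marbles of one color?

Treat the 3 colors as pigeonholes.
The worst case takes 1 marble of each color without reaching 2 of any: 3 × 1 = 3.
The next marble must bring some color to 2, so 3 + 1 = 4.

4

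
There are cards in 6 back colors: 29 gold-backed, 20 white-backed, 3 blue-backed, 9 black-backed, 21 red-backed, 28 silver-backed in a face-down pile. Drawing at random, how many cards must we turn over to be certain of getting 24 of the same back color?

100

In the worst case we take at most 23 of each back color, but all 20 white-backed, all 3 blue-backed, all 9 black-backed, and all 21 red-backed (fewer than 23), giving 23 + 20 + 3 + 9 + 21 + 23 = 99.
One more card then forces some back color to 24, so 99 + 1 = 100.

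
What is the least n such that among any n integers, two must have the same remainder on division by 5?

6

Two integers differ by a multiple of 5 exactly when they share a remainder mod 5.
There are 5 residue classes mod 5, so 5 integers can all lie in distinct classes.
One more integer must repeat a residue, giving a difference divisible by 5. So n = 5 + 1 = 6.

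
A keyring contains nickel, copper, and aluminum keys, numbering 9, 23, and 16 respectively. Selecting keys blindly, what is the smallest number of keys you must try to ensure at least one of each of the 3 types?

40

The hardest type to obtain is nickel: we could draw every other key first — 48 − 9 = 39 keys — without a single nickel one.
The next draw must be nickel, so 39 + 1 = 40.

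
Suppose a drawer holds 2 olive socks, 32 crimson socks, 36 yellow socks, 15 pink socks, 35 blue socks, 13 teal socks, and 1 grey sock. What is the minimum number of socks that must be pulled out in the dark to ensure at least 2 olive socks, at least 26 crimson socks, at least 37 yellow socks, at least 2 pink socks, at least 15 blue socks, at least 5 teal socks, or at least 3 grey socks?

The worst case stops just short of every target: 1 olive, 25 crimson, 36 yellow, 1 pink, 14 blue, 4 teal, all 1 grey — 1 + 25 + 36 + 1 + 14 + 4 + 1 = 82 socks.
One more sock must push some color to its target, so 82 + 1 = 83.

83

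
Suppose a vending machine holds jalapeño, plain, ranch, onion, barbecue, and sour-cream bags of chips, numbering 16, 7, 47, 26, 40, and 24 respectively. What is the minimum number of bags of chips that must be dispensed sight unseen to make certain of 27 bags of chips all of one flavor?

In the worst case we take at most 26 of each flavor, but all 16 jalapeño, all 7 plain, and all 24 sour-cream (fewer than 26), giving 16 + 7 + 26 + 26 + 26 + 24 = 125.
One more bag of chips then forces some flavor to 27, so 125 + 1 = 126.

126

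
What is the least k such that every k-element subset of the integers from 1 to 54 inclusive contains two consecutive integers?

Partition {1, …, 54} into 27 pairs: {1,2}, {3,4}, …, {53,54}.
Choosing 27 integers — say the 27 even numbers 2, 4, …, 54 — takes one from each pair and avoids the property.
Choosing 28 forces two into the same pair by pigeonhole, and those are consecutive. So 28.

28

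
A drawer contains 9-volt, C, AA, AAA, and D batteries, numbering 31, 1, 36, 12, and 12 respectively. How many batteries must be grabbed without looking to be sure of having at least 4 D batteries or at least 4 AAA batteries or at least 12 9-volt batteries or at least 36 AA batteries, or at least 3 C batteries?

The worst case stops just short of every target: 11 9-volt, all 1 C, 35 AA, 3 AAA, 3 D — 11 + 1 + 35 + 3 + 3 = 53 batteries.
One more battery must push some type to its target, so 53 + 1 = 54.

54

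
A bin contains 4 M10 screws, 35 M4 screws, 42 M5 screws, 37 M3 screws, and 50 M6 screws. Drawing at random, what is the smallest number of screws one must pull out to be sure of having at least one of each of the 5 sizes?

The hardest size to obtain is M10: we could draw every other screw first — 168 − 4 = 164 screws — without a single M10 one.
The next draw must be M10, so 164 + 1 = 165.

165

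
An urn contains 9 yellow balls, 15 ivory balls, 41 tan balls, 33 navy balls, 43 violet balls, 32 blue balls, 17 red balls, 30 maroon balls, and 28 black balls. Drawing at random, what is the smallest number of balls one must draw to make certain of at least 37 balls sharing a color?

Treat the 9 colors as pigeonholes.
In the worst case we take at most 36 of each color, but all 9 yellow, all 15 ivory, all 33 navy, all 32 blue, all 17 red, all 30 maroon, and all 28 black (fewer than 36), giving 9 + 15 + 36 + 33 + 36 + 32 + 17 + 30 + 28 = 236.
One more ball then forces some color to 37, so 236 + 1 = 237.

237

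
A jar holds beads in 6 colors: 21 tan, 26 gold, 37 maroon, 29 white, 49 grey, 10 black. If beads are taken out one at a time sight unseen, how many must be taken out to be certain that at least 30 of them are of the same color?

In the worst case we take at most 29 of each color, but all 21 tan, all 26 gold, and all 10 black (fewer than 29), giving 21 + 26 + 29 + 29 + 29 + 10 = 144.
One more bead then forces some color to 30, so 144 + 1 = 145.

145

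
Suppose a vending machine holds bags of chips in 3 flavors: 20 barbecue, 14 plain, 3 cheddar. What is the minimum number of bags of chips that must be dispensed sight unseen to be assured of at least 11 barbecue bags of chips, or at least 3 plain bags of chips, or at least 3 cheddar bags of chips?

Each of the 3 flavors has its own threshold; avoid all of them simultaneously.
The worst case stops just short of every target: 10 barbecue, 2 plain, 2 cheddar — 10 + 2 + 2 = 14 bags of chips.
One more bag of chips must push some flavor to its target, so 14 + 1 = 15.

15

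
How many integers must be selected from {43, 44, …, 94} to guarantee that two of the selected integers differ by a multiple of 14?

15

Use the pigeonhole principle on residue classes: group the integers by remainder mod 14; there are 14 residue classes, each nonempty in this range.
Choosing one from each class (14 integers) avoids any shared remainder.
One more choice must repeat a class, so two differ by a multiple of 14. Hence 14 + 1 = 15.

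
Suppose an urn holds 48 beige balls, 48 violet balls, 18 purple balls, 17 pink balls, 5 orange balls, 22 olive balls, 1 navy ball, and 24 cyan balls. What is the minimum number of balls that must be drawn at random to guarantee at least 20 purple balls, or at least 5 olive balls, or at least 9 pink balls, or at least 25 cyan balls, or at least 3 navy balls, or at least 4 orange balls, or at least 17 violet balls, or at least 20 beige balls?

94

Each of the 8 colors has its own threshold; avoid all of them simultaneously.
The worst case stops just short of every target: 19 beige, 16 violet, all 18 purple, 8 pink, 3 orange, 4 olive, all 1 navy, 24 cyan — 19 + 16 + 18 + 8 + 3 + 4 + 1 + 24 = 93 balls.
One more ball must push some color to its target, so 93 + 1 = 94.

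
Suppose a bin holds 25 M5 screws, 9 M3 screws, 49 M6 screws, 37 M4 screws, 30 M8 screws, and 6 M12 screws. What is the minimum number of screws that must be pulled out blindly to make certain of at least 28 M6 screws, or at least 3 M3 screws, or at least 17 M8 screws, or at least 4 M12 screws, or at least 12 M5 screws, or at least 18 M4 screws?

The worst case stops just short of every target: 11 M5, 2 M3, 27 M6, 17 M4, 16 M8, 3 M12 — 11 + 2 + 27 + 17 + 16 + 3 = 76 screws.
One more screw must push some size to its target, so 76 + 1 = 77.

77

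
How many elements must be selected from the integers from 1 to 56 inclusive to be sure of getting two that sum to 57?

Partition {1, …, 56} into 28 pairs: {1,56}, {2,55}, …, {28,29}.
Choosing 28 integers — say the integers 1 through 28 — takes one from each pair and avoids the property.
Choosing 29 forces two into the same pair by pigeonhole, and those sum to 57. So 29.

29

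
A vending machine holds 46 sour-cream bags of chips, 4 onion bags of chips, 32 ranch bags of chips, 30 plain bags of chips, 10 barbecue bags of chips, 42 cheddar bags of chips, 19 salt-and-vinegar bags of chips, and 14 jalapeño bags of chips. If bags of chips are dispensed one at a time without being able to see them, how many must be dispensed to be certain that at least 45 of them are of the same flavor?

Treat the 8 flavors as pigeonholes.
In the worst case we take at most 44 of each flavor, but all 4 onion, all 32 ranch, all 30 plain, all 10 barbecue, all 42 cheddar, all 19 salt-and-vinegar, and all 14 jalapeño (fewer than 44), giving 44 + 4 + 32 + 30 + 10 + 42 + 19 + 14 = 195.
One more bag of chips then forces some flavor to 45, so 195 + 1 = 196.

196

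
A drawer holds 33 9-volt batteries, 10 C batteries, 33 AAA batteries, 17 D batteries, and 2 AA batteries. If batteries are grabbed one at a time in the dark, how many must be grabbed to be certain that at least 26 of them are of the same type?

Treat the 5 types as pigeonholes.
In the worst case we take at most 25 of each type, but all 10 C, all 17 D, and all 2 AA (fewer than 25), giving 25 + 10 + 25 + 17 + 2 = 79.
One more battery then forces some type to 26, so 79 + 1 = 80.

80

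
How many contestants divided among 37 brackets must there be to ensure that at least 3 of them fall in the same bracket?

75

There are 37 brackets acting as pigeonholes.
With 37 × 2 = 74 contestants we could place exactly 2 in each, with no class reaching 3.
One more forces some class to hold 3, so 74 + 1 = 75.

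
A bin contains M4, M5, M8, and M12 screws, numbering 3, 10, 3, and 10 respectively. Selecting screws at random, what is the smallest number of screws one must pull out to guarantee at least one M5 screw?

17

The worst case draws every non-M5 screw first: 3 + 3 + 10 = 16.
The next draw is then forced to be M5, giving 16 + 1 = 17.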